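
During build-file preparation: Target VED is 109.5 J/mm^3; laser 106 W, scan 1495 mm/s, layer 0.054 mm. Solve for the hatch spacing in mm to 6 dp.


h = 106 / (109.5*1495*0.054) = 0.011991 mm


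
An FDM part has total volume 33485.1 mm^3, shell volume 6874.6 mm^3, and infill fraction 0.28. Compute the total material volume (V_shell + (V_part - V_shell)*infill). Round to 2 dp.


V_infill = (33485.1 - 6874.6) * 0.28 = 7450.94
V_total = 6874.6 + 7450.94 = 14325.54 mm^3


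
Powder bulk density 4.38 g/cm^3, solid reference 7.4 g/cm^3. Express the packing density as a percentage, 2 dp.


Packing = (4.38/7.4)*100 = 59.19 %


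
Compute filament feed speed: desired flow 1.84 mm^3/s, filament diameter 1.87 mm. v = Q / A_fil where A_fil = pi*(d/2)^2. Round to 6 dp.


A = pi*(1.87/2)^2 = 2.746459
v = 1.84 / 2.746459 = 0.669954 mm/s


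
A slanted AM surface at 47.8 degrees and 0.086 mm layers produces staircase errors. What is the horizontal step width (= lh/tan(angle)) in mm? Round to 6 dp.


step = 0.086 / tan(47.8) = 0.07798 mm


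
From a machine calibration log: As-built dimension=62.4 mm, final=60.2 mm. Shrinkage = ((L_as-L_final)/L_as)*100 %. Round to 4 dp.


Shrinkage = ((62.4-60.2)/62.4)*100 = 3.5256 %


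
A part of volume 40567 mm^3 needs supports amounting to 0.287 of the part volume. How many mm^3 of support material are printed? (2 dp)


V_support = 40567 * 0.287 = 11642.73 mm^3


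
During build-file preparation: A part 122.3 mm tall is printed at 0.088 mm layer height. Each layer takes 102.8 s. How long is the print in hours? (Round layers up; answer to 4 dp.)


Layers = ceil(122.3/0.088) = 1390
t = 1390 * 102.8 / 3600 = 39.6922 hrs


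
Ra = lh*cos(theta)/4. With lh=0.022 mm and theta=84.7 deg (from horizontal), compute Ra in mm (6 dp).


Ra = 0.022 * cos(84.7) / 4 = 0.000508 mm


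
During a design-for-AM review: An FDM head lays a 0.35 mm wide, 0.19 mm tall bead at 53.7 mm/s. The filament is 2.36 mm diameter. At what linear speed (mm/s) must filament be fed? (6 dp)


Q = 0.35 * 0.19 * 53.7 = 3.57105 mm^3/s
A_fil = pi*(2.36/2)^2 = 4.37435361 mm^2
v_feed = 3.57105 / 4.37435361 = 0.816361 mm/s


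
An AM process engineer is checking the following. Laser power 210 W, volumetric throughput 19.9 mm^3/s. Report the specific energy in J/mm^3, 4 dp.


SE = 210 / 19.9 = 10.5528 J/mm^3


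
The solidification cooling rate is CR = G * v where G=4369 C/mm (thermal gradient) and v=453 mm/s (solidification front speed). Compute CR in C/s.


CR = 4369 * 453 = 1979157 C/s


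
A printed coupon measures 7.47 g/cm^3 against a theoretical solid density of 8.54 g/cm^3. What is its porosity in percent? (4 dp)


Porosity = (1-7.47/8.54)*100 = 12.5293 %


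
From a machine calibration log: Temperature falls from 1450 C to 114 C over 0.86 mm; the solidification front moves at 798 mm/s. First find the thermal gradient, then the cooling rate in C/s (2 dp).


G = (1450-114)/0.86 = 1553.48837209 C/mm
CR = 1553.48837209 * 798 = 1239683.72 C/s


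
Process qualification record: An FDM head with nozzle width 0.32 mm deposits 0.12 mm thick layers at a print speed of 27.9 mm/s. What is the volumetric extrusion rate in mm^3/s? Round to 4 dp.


Rate = 0.32 * 0.12 * 27.9 = 1.0714 mm^3/s


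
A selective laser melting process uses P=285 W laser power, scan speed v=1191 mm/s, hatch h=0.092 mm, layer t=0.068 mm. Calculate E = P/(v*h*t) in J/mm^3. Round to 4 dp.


E = 285 / (1191*0.092*0.068) = 38.2504 J/mm^3


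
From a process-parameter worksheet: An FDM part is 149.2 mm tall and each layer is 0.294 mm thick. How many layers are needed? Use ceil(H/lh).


Layers = ceil(149.2/0.294) = 508


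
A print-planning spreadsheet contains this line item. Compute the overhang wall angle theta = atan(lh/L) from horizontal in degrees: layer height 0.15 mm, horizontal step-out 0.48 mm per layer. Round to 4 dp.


angle = atan(0.15/0.48) = 17.354 degrees


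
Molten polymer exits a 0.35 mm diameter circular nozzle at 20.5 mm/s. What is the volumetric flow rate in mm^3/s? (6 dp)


A = pi*(0.35/2)^2 = 0.09621128 mm^2
Q = 0.09621128 * 20.5 = 1.972331 mm^3/s


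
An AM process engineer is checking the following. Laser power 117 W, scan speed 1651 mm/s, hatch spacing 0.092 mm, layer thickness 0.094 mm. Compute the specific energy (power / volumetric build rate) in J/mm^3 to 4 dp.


Build rate = 1651 * 0.092 * 0.094 = 14.277848 mm^3/s
SE = 117 / 14.277848 = 8.1945 J/mm^3


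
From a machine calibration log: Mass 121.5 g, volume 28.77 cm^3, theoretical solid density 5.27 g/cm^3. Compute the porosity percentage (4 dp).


rho_part = 121.5 / 28.77 = 4.22314911 g/cm^3
Porosity = (1 - 4.22314911/5.27)*100 = 19.8643 %


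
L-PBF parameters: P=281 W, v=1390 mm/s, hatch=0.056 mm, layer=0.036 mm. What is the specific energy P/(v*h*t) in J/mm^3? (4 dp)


Build rate = 1390 * 0.056 * 0.036 = 2.80224 mm^3/s
SE = 281 / 2.80224 = 100.2769 J/mm^3


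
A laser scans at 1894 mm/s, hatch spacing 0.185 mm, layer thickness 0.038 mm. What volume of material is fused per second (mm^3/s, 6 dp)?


Rate = 1894 * 0.185 * 0.038 = 13.31482 mm^3/s


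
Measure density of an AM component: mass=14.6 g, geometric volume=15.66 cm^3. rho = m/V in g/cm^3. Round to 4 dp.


rho = 14.6 / 15.66 = 0.9323 g/cm^3


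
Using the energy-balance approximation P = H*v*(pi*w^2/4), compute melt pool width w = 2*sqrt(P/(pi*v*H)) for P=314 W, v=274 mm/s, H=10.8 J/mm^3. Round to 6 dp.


w = 2*sqrt(314/(pi*274*10.8)) = 0.367564 mm


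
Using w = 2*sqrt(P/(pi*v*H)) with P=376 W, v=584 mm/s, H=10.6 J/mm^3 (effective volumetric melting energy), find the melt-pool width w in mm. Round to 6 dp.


w = 2*sqrt(376/(pi*584*10.6)) = 0.278093 mm


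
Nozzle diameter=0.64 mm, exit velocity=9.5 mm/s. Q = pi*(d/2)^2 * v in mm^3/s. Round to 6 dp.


A = pi*(0.64/2)^2 = 0.32169909 mm^2
Q = 0.32169909 * 9.5 = 3.056141 mm^3/s


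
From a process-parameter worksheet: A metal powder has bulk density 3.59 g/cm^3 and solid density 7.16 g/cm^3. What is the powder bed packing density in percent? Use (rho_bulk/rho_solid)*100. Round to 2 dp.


Packing = (3.59/7.16)*100 = 50.14 %


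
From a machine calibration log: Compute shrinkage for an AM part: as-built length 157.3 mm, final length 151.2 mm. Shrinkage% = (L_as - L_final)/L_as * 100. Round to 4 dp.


Shrinkage = ((157.3-151.2)/157.3)*100 = 3.8779 %


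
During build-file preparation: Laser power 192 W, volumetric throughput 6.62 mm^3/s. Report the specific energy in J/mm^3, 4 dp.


SE = 192 / 6.62 = 29.003 J/mm^3


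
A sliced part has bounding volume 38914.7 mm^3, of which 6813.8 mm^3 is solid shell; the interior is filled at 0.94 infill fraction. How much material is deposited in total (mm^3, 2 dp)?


V_infill = (38914.7 - 6813.8) * 0.94 = 30174.85
V_total = 6813.8 + 30174.85 = 36988.65 mm^3


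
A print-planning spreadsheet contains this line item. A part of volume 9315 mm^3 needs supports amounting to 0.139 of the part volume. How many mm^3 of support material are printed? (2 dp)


V_support = 9315 * 0.139 = 1294.79 mm^3


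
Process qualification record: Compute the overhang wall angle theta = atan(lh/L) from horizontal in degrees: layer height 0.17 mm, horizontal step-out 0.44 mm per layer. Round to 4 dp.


angle = atan(0.17/0.44) = 21.1247 degrees


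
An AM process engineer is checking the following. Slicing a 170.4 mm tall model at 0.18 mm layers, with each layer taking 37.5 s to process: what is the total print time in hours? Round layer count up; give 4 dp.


Layers = ceil(170.4/0.18) = 947
t = 947 * 37.5 / 3600 = 9.8646 hrs


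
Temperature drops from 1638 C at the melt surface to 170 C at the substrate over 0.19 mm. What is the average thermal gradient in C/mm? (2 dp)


G = (1638-170)/0.19 = 7726.32 C/mm


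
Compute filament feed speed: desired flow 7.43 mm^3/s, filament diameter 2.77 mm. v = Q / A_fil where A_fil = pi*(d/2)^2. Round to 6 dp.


A = pi*(2.77/2)^2 = 6.026282
v = 7.43 / 6.026282 = 1.232933 mm/s


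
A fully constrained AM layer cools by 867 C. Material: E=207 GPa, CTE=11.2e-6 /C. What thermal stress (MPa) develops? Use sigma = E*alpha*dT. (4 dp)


sigma = 207*1000 * 11.2e-6 * 867 = 2010.0528 MPa


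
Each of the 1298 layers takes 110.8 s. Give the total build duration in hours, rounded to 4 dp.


t = 1298 * 110.8 / 3600 = 39.9496 hrs


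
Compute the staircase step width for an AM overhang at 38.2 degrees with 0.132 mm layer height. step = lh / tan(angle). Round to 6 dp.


step = 0.132 / tan(38.2) = 0.167742 mm


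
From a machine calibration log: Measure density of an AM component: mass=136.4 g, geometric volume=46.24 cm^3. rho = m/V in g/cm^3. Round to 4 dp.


rho = 136.4 / 46.24 = 2.9498 g/cm^3


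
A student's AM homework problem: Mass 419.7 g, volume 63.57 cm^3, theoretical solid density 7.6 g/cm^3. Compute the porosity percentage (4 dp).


rho_part = 419.7 / 63.57 = 6.60217084 g/cm^3
Porosity = (1 - 6.60217084/7.6)*100 = 13.1293 %


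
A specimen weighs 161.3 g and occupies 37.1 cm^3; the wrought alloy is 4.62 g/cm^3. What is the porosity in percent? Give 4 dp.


rho_part = 161.3 / 37.1 = 4.34770889 g/cm^3
Porosity = (1 - 4.34770889/4.62)*100 = 5.8937 %


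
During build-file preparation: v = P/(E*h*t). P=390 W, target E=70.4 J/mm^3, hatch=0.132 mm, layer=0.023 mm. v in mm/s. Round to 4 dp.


v = 390 / (70.4*0.132*0.023) = 1824.6946 mm/s


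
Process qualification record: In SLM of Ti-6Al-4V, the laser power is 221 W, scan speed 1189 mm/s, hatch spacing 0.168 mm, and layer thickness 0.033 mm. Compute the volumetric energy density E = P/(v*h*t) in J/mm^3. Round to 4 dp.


E = 221 / (1189*0.168*0.033) = 33.5264 J/mm^3


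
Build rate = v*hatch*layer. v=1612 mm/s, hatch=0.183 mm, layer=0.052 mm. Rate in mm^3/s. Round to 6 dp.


Rate = 1612 * 0.183 * 0.052 = 15.339792 mm^3/s


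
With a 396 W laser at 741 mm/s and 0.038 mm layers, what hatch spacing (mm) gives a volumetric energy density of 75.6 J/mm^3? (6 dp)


h = 396 / (75.6*741*0.038) = 0.186025 mm


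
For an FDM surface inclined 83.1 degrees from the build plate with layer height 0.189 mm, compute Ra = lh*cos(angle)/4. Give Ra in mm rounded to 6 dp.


Ra = 0.189 * cos(83.1) / 4 = 0.005676 mm


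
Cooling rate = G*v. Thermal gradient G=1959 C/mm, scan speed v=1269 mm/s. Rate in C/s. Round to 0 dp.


CR = 1959 * 1269 = 2485971 C/s


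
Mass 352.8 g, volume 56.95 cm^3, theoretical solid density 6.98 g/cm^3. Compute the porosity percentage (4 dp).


rho_part = 352.8 / 56.95 = 6.19490781 g/cm^3
Porosity = (1 - 6.19490781/6.98)*100 = 11.2477 %


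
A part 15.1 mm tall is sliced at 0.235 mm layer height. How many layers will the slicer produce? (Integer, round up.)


Layers = ceil(15.1/0.235) = 65


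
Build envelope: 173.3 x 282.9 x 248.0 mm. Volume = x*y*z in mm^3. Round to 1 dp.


V = 173.3 * 282.9 * 248.0 = 12158589.4 mm^3


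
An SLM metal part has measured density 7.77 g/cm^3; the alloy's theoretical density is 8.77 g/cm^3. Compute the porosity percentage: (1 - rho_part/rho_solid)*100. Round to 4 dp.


Porosity = (1-7.77/8.77)*100 = 11.4025 %


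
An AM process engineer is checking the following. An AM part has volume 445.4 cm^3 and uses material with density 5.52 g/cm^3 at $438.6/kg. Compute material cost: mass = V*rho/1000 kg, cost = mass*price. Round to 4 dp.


Mass = 445.4*5.52/1000 = 2.458608 kg
Cost = 2.458608 * 438.6 = 1078.3455 $


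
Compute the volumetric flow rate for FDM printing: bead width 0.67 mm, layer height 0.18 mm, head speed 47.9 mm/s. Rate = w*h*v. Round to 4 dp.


Rate = 0.67 * 0.18 * 47.9 = 5.7767 mm^3/s


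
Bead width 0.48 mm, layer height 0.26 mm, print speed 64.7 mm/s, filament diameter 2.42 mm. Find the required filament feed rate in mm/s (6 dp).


Q = 0.48 * 0.26 * 64.7 = 8.07456 mm^3/s
A_fil = pi*(2.42/2)^2 = 4.5996058 mm^2
v_feed = 8.07456 / 4.5996058 = 1.75549 mm/s


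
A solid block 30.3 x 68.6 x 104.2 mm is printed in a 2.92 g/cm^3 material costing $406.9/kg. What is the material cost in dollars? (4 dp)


V = 30.3 * 68.6 * 104.2 = 216588.036 mm^3 = 216.588036 cm^3
Mass = 216.588036 * 2.92 / 1000 = 0.63243707 kg
Cost = 0.63243707 * 406.9 = 257.3386 $


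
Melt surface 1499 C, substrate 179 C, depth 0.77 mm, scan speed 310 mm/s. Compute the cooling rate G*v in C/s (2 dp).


G = (1499-179)/0.77 = 1714.28571429 C/mm
CR = 1714.28571429 * 310 = 531428.57 C/s


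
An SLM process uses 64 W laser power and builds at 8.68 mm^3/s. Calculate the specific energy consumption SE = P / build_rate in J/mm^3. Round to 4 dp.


SE = 64 / 8.68 = 7.3733 J/mm^3


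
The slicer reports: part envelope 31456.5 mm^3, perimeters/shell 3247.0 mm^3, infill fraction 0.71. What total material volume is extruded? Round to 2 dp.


V_infill = (31456.5 - 3247.0) * 0.71 = 20028.75
V_total = 3247.0 + 20028.75 = 23275.75 mm^3


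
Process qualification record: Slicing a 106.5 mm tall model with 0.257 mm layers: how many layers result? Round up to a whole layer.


Layers = ceil(106.5/0.257) = 415


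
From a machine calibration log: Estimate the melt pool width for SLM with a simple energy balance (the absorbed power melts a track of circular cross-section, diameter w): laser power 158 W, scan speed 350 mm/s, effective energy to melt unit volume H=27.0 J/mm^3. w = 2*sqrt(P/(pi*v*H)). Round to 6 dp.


w = 2*sqrt(158/(pi*350*27.0)) = 0.145904 mm


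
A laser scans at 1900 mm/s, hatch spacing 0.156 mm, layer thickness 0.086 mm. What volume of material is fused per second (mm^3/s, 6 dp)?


Rate = 1900 * 0.156 * 0.086 = 25.4904 mm^3/s


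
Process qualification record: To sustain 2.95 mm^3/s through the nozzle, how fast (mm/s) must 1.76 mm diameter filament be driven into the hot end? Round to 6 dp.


A = pi*(1.76/2)^2 = 2.432849
v = 2.95 / 2.432849 = 1.21257 mm/s


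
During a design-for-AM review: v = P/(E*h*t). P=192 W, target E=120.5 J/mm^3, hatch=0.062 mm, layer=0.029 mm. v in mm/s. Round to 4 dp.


v = 192 / (120.5*0.062*0.029) = 886.1852 mm/s


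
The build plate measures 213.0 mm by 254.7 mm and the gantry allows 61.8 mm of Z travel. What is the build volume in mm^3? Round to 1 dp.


V = 213.0 * 254.7 * 61.8 = 3352718.0 mm^3


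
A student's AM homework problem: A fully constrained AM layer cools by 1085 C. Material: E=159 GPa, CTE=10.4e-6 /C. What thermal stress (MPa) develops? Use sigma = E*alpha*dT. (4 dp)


sigma = 159*1000 * 10.4e-6 * 1085 = 1794.156 MPa


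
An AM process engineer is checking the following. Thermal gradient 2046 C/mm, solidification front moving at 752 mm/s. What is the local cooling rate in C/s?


CR = 2046 * 752 = 1538592 C/s


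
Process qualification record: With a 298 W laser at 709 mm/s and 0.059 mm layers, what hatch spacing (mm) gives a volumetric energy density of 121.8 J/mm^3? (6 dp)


h = 298 / (121.8*709*0.059) = 0.058489 mm


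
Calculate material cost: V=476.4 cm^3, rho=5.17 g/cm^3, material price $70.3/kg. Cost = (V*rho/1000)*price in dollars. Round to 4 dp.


Mass = 476.4*5.17/1000 = 2.462988 kg
Cost = 2.462988 * 70.3 = 173.1481 $


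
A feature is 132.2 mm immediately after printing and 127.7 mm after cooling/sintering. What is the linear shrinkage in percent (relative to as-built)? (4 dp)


Shrinkage = ((132.2-127.7)/132.2)*100 = 3.4039 %


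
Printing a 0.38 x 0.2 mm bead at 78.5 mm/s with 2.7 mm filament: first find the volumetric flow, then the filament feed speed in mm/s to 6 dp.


Q = 0.38 * 0.2 * 78.5 = 5.966 mm^3/s
A_fil = pi*(2.7/2)^2 = 5.72555261 mm^2
v_feed = 5.966 / 5.72555261 = 1.041995 mm/s


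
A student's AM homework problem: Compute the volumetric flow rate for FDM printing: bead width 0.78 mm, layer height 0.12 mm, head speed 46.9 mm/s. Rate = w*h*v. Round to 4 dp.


Rate = 0.78 * 0.12 * 46.9 = 4.3898 mm^3/s


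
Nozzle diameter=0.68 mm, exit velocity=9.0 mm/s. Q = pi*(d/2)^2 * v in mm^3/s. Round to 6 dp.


A = pi*(0.68/2)^2 = 0.36316811 mm^2
Q = 0.36316811 * 9.0 = 3.268513 mm^3/s


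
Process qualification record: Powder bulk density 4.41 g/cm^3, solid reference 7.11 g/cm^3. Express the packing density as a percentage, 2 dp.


Packing = (4.41/7.11)*100 = 62.03 %


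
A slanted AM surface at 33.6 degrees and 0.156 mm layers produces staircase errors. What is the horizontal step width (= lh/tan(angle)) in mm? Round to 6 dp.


step = 0.156 / tan(33.6) = 0.234799 mm


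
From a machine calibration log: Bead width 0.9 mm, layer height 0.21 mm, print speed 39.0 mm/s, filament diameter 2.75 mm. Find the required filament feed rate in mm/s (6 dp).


Q = 0.9 * 0.21 * 39.0 = 7.371 mm^3/s
A_fil = pi*(2.75/2)^2 = 5.93957361 mm^2
v_feed = 7.371 / 5.93957361 = 1.240998 mm/s


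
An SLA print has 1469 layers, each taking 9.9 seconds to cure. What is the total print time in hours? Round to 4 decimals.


t = 1469 * 9.9 / 3600 = 4.0398 hrs


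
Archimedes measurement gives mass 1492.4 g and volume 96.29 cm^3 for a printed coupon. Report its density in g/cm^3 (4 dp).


rho = 1492.4 / 96.29 = 15.499 g/cm^3


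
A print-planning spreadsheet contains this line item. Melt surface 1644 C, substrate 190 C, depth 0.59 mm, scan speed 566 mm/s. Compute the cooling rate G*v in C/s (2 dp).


G = (1644-190)/0.59 = 2464.40677966 C/mm
CR = 2464.40677966 * 566 = 1394854.24 C/s


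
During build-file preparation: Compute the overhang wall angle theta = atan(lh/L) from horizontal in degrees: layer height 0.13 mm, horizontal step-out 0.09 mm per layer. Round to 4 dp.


angle = atan(0.13/0.09) = 55.3048 degrees


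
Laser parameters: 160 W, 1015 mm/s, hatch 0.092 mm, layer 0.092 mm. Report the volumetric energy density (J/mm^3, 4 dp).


E = 160 / (1015*0.092*0.092) = 18.6242 J/mm^3


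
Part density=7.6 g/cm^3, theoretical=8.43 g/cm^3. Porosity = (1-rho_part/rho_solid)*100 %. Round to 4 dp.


Porosity = (1-7.6/8.43)*100 = 9.8458 %


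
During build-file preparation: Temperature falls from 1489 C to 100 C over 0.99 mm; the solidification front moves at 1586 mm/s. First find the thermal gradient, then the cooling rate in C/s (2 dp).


G = (1489-100)/0.99 = 1403.03030303 C/mm
CR = 1403.03030303 * 1586 = 2225206.06 C/s


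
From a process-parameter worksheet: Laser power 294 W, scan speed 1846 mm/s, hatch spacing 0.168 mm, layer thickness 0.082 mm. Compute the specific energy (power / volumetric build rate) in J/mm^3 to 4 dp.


Build rate = 1846 * 0.168 * 0.082 = 25.430496 mm^3/s
SE = 294 / 25.430496 = 11.5609 J/mm^3


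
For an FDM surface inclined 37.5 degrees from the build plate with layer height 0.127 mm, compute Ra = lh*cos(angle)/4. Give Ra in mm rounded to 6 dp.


Ra = 0.127 * cos(37.5) / 4 = 0.025189 mm


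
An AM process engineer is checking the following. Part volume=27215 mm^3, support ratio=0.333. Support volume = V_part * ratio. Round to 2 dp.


V_support = 27215 * 0.333 = 9062.6 mm^3


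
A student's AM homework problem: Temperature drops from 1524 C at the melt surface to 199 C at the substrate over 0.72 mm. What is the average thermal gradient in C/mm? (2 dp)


G = (1524-199)/0.72 = 1840.28 C/mm


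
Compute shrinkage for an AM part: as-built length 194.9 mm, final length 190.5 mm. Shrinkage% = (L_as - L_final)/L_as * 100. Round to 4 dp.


Shrinkage = ((194.9-190.5)/194.9)*100 = 2.2576 %


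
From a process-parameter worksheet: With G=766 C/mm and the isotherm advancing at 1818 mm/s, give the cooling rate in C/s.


CR = 766 * 1818 = 1392588 C/s


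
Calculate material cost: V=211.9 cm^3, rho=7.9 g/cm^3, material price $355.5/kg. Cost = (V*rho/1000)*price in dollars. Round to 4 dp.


Mass = 211.9*7.9/1000 = 1.67401 kg
Cost = 1.67401 * 355.5 = 595.1106 $


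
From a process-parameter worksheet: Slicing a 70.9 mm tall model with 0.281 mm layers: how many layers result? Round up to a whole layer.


Layers = ceil(70.9/0.281) = 253


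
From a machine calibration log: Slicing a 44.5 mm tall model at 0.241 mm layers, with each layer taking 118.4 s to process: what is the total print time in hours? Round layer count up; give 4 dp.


Layers = ceil(44.5/0.241) = 185
t = 185 * 118.4 / 3600 = 6.0844 hrs


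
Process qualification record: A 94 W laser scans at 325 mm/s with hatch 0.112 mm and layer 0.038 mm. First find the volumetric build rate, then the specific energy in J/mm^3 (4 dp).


Build rate = 325 * 0.112 * 0.038 = 1.3832 mm^3/s
SE = 94 / 1.3832 = 67.9584 J/mm^3


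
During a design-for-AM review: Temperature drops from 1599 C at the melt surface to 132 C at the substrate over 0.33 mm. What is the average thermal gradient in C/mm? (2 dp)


G = (1599-132)/0.33 = 4445.45 C/mm


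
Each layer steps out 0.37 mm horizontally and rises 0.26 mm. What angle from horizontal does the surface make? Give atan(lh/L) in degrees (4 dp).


angle = atan(0.26/0.37) = 35.0958 degrees


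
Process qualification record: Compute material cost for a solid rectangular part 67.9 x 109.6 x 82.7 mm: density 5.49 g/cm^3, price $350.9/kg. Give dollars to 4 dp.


V = 67.9 * 109.6 * 82.7 = 615440.168 mm^3 = 615.440168 cm^3
Mass = 615.440168 * 5.49 / 1000 = 3.37876652 kg
Cost = 3.37876652 * 350.9 = 1185.6092 $


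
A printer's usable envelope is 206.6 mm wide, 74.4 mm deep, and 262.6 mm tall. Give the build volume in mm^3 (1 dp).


V = 206.6 * 74.4 * 262.6 = 4036435.1 mm^3


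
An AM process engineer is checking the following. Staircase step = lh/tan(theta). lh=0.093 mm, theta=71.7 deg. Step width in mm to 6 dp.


step = 0.093 / tan(71.7) = 0.030757 mm


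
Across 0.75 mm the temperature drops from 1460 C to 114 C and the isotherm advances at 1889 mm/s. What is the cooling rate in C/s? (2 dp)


G = (1460-114)/0.75 = 1794.66666667 C/mm
CR = 1794.66666667 * 1889 = 3390125.33 C/s


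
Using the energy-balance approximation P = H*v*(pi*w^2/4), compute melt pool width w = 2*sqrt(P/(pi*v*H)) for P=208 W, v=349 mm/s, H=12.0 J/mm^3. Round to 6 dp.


w = 2*sqrt(208/(pi*349*12.0)) = 0.251468 mm


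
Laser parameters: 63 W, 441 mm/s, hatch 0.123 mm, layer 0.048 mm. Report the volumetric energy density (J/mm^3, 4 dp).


E = 63 / (441*0.123*0.048) = 24.1967 J/mm^3


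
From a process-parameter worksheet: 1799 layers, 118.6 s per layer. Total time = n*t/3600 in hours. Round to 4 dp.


t = 1799 * 118.6 / 3600 = 59.2671 hrs


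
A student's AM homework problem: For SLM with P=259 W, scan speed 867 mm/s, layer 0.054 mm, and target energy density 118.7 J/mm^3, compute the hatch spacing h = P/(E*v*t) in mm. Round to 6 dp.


h = 259 / (118.7*867*0.054) = 0.046605 mm


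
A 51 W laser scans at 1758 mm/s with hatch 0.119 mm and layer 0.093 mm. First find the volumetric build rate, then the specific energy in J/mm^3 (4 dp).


Build rate = 1758 * 0.119 * 0.093 = 19.455786 mm^3/s
SE = 51 / 19.455786 = 2.6213 J/mm^3


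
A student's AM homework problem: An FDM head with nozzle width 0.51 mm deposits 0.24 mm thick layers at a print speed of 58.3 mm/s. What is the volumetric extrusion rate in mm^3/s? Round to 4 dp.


Rate = 0.51 * 0.24 * 58.3 = 7.1359 mm^3/s


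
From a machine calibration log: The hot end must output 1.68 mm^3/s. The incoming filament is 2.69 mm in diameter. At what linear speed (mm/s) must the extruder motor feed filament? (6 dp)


A = pi*(2.69/2)^2 = 5.68322
v = 1.68 / 5.68322 = 0.295607 mm/s


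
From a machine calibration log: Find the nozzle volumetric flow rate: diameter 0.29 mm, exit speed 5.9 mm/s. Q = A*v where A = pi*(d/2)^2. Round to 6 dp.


A = pi*(0.29/2)^2 = 0.06605199 mm^2
Q = 0.06605199 * 5.9 = 0.389707 mm^3/s


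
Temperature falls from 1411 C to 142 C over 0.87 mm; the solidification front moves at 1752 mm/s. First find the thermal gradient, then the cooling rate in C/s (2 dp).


G = (1411-142)/0.87 = 1458.62068966 C/mm
CR = 1458.62068966 * 1752 = 2555503.45 C/s


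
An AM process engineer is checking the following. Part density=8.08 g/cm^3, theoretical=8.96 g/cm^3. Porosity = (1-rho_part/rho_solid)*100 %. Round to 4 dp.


Porosity = (1-8.08/8.96)*100 = 9.8214 %


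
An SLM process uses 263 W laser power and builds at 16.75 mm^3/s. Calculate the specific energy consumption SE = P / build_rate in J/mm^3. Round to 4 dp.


SE = 263 / 16.75 = 15.7015 J/mm^3


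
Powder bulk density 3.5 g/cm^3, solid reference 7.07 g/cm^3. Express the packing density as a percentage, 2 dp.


Packing = (3.5/7.07)*100 = 49.5 %


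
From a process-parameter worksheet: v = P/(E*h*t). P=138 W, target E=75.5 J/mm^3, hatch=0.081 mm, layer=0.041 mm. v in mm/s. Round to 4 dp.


v = 138 / (75.5*0.081*0.041) = 550.3808 mm/s


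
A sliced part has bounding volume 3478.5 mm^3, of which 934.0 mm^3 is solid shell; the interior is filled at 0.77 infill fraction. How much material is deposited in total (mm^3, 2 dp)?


V_infill = (3478.5 - 934.0) * 0.77 = 1959.27
V_total = 934.0 + 1959.27 = 2893.27 mm^3


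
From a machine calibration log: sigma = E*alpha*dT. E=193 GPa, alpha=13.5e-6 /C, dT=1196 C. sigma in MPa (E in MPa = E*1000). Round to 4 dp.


sigma = 193*1000 * 13.5e-6 * 1196 = 3116.178 MPa


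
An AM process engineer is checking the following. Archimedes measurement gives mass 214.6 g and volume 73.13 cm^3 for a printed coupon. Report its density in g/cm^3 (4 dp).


rho = 214.6 / 73.13 = 2.9345 g/cm^3


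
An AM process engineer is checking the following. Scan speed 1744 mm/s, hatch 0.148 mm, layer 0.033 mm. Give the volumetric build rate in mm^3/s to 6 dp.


Rate = 1744 * 0.148 * 0.033 = 8.517696 mm^3/s


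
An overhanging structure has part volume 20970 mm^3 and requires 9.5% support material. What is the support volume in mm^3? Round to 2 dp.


V_support = 20970 * 0.095 = 1992.15 mm^3


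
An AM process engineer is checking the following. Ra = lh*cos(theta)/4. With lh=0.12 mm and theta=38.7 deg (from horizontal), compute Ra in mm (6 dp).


Ra = 0.12 * cos(38.7) / 4 = 0.023413 mm


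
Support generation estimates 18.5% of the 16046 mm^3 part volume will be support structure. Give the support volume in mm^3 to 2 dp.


V_support = 16046 * 0.185 = 2968.51 mm^3


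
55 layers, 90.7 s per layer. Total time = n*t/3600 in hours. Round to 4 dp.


t = 55 * 90.7 / 3600 = 1.3857 hrs


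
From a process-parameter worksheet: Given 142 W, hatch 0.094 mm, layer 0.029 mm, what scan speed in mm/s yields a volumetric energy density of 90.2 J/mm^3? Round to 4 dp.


v = 142 / (90.2*0.094*0.029) = 577.5053 mm/s


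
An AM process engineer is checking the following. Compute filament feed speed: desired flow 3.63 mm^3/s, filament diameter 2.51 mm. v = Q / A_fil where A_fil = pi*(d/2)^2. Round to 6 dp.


A = pi*(2.51/2)^2 = 4.948087
v = 3.63 / 4.948087 = 0.733617 mm/s


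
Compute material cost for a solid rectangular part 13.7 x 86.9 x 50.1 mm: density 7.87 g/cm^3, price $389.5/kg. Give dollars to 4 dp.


V = 13.7 * 86.9 * 50.1 = 59645.553 mm^3 = 59.645553 cm^3
Mass = 59.645553 * 7.87 / 1000 = 0.4694105 kg
Cost = 0.4694105 * 389.5 = 182.8354 $


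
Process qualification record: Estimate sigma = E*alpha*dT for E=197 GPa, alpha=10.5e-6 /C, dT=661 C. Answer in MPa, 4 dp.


sigma = 197*1000 * 10.5e-6 * 661 = 1367.2785 MPa


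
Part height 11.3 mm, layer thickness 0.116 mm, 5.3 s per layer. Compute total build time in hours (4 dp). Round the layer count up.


Layers = ceil(11.3/0.116) = 98
t = 98 * 5.3 / 3600 = 0.1443 hrs


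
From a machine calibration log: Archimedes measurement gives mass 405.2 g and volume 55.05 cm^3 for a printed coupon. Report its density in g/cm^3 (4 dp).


rho = 405.2 / 55.05 = 7.3606 g/cm^3


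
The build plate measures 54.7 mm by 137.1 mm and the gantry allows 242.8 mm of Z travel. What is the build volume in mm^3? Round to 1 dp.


V = 54.7 * 137.1 * 242.8 = 1820847.0 mm^3


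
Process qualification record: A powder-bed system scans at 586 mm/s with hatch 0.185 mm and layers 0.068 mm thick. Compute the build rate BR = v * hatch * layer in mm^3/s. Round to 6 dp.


Rate = 586 * 0.185 * 0.068 = 7.37188 mm^3/s


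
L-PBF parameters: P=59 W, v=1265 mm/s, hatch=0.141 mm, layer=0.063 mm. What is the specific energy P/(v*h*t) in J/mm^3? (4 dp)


Build rate = 1265 * 0.141 * 0.063 = 11.236995 mm^3/s
SE = 59 / 11.236995 = 5.2505 J/mm^3


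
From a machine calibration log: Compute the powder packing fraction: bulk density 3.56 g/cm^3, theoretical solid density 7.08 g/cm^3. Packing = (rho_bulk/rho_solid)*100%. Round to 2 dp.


Packing = (3.56/7.08)*100 = 50.28 %


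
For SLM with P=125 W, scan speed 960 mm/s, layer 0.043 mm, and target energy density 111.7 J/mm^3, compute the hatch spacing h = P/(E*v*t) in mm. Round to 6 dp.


h = 125 / (111.7*960*0.043) = 0.027109 mm


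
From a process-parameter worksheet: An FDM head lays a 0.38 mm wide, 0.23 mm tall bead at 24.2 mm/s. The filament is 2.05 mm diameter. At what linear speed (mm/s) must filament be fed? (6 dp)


Q = 0.38 * 0.23 * 24.2 = 2.11508 mm^3/s
A_fil = pi*(2.05/2)^2 = 3.30063578 mm^2
v_feed = 2.11508 / 3.30063578 = 0.64081 mm/s


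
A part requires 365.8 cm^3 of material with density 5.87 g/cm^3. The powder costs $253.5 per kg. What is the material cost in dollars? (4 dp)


Mass = 365.8*5.87/1000 = 2.147246 kg
Cost = 2.147246 * 253.5 = 544.3269 $


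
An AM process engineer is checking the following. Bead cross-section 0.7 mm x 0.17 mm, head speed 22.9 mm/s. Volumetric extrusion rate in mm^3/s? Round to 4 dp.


Rate = 0.7 * 0.17 * 22.9 = 2.7251 mm^3/s


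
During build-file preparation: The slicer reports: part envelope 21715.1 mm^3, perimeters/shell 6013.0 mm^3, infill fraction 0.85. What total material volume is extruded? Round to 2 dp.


V_infill = (21715.1 - 6013.0) * 0.85 = 13346.79
V_total = 6013.0 + 13346.79 = 19359.79 mm^3


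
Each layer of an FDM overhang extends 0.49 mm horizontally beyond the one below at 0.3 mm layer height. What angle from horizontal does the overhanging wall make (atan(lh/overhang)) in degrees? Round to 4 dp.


angle = atan(0.3/0.49) = 31.4768 degrees


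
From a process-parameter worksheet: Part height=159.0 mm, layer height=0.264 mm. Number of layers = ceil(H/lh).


Layers = ceil(159.0/0.264) = 603


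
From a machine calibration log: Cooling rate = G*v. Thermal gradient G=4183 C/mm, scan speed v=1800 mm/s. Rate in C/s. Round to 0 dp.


CR = 4183 * 1800 = 7529400 C/s


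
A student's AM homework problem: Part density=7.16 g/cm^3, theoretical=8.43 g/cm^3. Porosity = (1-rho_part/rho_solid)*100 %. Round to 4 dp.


Porosity = (1-7.16/8.43)*100 = 15.0652 %


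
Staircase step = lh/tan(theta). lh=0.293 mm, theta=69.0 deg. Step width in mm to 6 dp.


step = 0.293 / tan(69.0) = 0.112472 mm


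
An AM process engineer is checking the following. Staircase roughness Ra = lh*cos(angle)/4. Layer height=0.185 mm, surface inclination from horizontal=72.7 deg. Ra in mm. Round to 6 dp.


Ra = 0.185 * cos(72.7) / 4 = 0.013754 mm


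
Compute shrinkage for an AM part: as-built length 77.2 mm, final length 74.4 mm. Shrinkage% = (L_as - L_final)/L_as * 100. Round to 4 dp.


Shrinkage = ((77.2-74.4)/77.2)*100 = 3.6269 %


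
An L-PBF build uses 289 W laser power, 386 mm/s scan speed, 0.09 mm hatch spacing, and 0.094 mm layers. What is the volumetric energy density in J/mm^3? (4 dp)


E = 289 / (386*0.09*0.094) = 88.4994 J/mm^3


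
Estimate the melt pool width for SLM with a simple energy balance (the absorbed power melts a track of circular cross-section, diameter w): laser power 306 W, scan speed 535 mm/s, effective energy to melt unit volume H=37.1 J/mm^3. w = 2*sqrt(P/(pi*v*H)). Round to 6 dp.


w = 2*sqrt(306/(pi*535*37.1)) = 0.140104 mm


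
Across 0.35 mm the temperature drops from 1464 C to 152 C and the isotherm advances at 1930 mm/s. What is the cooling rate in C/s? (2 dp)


G = (1464-152)/0.35 = 3748.57142857 C/mm
CR = 3748.57142857 * 1930 = 7234742.86 C/s


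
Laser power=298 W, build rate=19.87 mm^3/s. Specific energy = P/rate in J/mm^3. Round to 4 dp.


SE = 298 / 19.87 = 14.9975 J/mm^3


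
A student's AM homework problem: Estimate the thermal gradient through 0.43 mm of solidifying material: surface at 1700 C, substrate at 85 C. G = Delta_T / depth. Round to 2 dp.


G = (1700-85)/0.43 = 3755.81 C/mm


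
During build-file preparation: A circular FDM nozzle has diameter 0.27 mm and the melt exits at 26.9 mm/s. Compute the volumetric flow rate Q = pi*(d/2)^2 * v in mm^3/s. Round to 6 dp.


A = pi*(0.27/2)^2 = 0.05725553 mm^2
Q = 0.05725553 * 26.9 = 1.540174 mm^3/s


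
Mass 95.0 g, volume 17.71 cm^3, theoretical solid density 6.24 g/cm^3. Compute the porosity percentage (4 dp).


rho_part = 95.0 / 17.71 = 5.36420102 g/cm^3
Porosity = (1 - 5.36420102/6.24)*100 = 14.0352 %


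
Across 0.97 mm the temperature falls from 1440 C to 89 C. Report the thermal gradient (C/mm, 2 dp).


G = (1440-89)/0.97 = 1392.78 C/mm


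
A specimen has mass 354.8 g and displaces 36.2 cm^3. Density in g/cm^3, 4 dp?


rho = 354.8 / 36.2 = 9.8011 g/cm^3


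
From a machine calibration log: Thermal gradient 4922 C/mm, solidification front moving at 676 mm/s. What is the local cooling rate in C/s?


CR = 4922 * 676 = 3327272 C/s


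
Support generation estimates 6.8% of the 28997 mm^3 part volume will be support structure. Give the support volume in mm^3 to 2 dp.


V_support = 28997 * 0.068 = 1971.8 mm^3


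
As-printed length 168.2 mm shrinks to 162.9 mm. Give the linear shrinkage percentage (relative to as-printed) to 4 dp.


Shrinkage = ((168.2-162.9)/168.2)*100 = 3.151 %


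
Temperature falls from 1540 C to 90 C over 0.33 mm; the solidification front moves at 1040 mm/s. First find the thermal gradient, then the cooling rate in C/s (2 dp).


G = (1540-90)/0.33 = 4393.93939394 C/mm
CR = 4393.93939394 * 1040 = 4569696.97 C/s


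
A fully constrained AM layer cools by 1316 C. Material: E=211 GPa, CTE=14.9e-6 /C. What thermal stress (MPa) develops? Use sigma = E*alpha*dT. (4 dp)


sigma = 211*1000 * 14.9e-6 * 1316 = 4137.3724 MPa


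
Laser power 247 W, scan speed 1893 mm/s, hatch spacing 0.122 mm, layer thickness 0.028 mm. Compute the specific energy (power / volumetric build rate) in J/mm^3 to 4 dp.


Build rate = 1893 * 0.122 * 0.028 = 6.466488 mm^3/s
SE = 247 / 6.466488 = 38.1969 J/mm^3


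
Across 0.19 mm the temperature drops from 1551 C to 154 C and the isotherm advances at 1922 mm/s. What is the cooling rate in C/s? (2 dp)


G = (1551-154)/0.19 = 7352.63157895 C/mm
CR = 7352.63157895 * 1922 = 14131757.89 C/s


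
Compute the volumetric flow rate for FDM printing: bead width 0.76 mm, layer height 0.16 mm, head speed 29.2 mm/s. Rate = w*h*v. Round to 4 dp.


Rate = 0.76 * 0.16 * 29.2 = 3.5507 mm^3/s


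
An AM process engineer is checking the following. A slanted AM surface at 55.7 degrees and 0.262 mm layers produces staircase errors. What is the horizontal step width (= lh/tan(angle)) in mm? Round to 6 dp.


step = 0.262 / tan(55.7) = 0.178724 mm


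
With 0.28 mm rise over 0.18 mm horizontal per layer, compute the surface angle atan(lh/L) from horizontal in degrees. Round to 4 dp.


angle = atan(0.28/0.18) = 57.2648 degrees


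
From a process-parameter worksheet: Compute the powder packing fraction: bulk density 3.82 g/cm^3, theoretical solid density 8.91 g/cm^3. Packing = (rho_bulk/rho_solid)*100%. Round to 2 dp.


Packing = (3.82/8.91)*100 = 42.87 %


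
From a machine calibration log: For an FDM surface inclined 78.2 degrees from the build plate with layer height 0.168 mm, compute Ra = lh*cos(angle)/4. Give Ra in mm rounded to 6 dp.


Ra = 0.168 * cos(78.2) / 4 = 0.008589 mm


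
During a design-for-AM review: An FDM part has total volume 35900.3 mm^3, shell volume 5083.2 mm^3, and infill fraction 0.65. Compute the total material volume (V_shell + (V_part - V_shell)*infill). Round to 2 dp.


V_infill = (35900.3 - 5083.2) * 0.65 = 20031.12
V_total = 5083.2 + 20031.12 = 25114.32 mm^3


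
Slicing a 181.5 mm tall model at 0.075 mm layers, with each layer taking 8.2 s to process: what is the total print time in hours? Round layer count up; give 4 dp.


Layers = ceil(181.5/0.075) = 2420
t = 2420 * 8.2 / 3600 = 5.5122 hrs


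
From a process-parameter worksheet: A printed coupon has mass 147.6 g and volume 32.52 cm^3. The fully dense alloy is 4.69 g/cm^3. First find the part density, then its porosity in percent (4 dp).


rho_part = 147.6 / 32.52 = 4.53874539 g/cm^3
Porosity = (1 - 4.53874539/4.69)*100 = 3.225 %


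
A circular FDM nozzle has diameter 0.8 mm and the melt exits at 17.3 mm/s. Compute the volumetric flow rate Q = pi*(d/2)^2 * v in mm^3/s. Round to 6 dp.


A = pi*(0.8/2)^2 = 0.50265482 mm^2
Q = 0.50265482 * 17.3 = 8.695928 mm^3/s


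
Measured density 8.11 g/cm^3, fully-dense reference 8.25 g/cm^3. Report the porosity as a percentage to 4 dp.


Porosity = (1-8.11/8.25)*100 = 1.697 %


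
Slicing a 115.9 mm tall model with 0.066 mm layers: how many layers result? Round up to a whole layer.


Layers = ceil(115.9/0.066) = 1757


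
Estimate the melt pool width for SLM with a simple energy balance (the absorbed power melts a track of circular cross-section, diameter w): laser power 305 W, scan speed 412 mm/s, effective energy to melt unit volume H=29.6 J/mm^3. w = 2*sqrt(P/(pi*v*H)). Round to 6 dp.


w = 2*sqrt(305/(pi*412*29.6)) = 0.178448 mm


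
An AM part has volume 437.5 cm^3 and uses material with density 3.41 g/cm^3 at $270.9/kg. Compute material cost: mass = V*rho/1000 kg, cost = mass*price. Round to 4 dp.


Mass = 437.5*3.41/1000 = 1.491875 kg
Cost = 1.491875 * 270.9 = 404.1489 $


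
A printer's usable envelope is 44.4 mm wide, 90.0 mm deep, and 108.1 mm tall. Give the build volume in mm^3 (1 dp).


V = 44.4 * 90.0 * 108.1 = 431967.6 mm^3


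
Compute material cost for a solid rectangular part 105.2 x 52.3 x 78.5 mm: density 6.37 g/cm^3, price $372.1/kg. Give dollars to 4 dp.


V = 105.2 * 52.3 * 78.5 = 431903.86 mm^3 = 431.90386 cm^3
Mass = 431.90386 * 6.37 / 1000 = 2.75122759 kg
Cost = 2.75122759 * 372.1 = 1023.7318 $


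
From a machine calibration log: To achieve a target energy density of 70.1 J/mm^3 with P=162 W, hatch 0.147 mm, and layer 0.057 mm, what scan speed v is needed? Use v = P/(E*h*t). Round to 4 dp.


v = 162 / (70.1*0.147*0.057) = 275.8067 mm/s


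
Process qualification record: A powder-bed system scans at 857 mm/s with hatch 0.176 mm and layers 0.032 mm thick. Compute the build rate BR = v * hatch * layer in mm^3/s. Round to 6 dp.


Rate = 857 * 0.176 * 0.032 = 4.826624 mm^3/s


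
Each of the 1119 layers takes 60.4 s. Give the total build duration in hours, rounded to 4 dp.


t = 1119 * 60.4 / 3600 = 18.7743 hrs


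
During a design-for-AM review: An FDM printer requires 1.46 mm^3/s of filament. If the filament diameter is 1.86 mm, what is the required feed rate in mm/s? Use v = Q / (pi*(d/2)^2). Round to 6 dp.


A = pi*(1.86/2)^2 = 2.717163
v = 1.46 / 2.717163 = 0.537325 mm/s


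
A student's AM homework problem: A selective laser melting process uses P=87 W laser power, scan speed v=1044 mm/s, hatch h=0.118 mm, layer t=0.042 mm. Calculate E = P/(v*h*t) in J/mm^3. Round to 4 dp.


E = 87 / (1044*0.118*0.042) = 16.8146 J/mm^3


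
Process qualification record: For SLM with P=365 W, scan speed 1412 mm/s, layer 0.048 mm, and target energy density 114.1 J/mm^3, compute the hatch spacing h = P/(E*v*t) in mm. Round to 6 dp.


h = 365 / (114.1*1412*0.048) = 0.047199 mm
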